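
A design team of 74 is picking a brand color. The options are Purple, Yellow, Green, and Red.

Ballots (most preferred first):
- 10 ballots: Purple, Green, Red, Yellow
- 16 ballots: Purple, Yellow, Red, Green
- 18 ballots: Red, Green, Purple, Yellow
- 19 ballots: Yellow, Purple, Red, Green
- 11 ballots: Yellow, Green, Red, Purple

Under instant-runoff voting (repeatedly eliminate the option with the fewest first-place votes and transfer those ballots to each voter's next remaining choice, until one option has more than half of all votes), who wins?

Purple

Round 1: Purple 26, Yellow 30, Green 0, Red 18. Green eliminated.
Round 2: Purple 26, Yellow 30, Red 18. Red eliminated.
Round 3: Purple 44, Yellow 30. Purple has a majority (≥38).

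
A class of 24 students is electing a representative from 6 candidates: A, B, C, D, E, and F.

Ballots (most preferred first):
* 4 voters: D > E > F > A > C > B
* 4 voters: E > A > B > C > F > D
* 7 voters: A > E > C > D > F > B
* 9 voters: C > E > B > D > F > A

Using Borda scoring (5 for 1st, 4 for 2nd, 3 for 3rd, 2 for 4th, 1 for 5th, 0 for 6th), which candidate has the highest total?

A: 4×2 + 4×4 + 7×5 + 9×0 = 59
B: 4×0 + 4×3 + 7×0 + 9×3 = 39
C: 4×1 + 4×2 + 7×3 + 9×5 = 78
D: 4×5 + 4×0 + 7×2 + 9×2 = 52
E: 4×4 + 4×5 + 7×4 + 9×4 = 100
F: 4×3 + 4×1 + 7×1 + 9×1 = 32

E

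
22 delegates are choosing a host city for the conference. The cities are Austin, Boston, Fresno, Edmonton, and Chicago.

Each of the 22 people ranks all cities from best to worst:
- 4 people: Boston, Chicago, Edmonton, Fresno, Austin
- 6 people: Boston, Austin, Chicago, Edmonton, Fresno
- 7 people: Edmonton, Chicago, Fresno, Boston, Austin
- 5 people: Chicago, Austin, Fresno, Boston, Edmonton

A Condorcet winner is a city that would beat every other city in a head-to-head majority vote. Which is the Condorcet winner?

Chicago

Chicago vs Austin: 16–6
Chicago vs Boston: 12–10
Chicago vs Fresno: 22–0
Chicago vs Edmonton: 15–7
Chicago beats every other city.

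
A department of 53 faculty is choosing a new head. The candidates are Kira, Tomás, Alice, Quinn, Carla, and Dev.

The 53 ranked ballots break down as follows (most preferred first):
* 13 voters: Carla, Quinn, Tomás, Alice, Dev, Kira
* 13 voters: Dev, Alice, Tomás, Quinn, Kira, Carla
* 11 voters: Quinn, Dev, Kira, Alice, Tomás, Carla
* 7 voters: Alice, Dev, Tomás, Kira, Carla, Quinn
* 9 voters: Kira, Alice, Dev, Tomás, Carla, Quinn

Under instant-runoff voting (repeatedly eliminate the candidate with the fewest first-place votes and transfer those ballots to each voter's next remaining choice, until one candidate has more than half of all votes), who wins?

Dev

Round 1: Kira 9, Tomás 0, Alice 7, Quinn 11, Carla 13, Dev 13. Tomás eliminated.
Round 2: Kira 9, Alice 7, Quinn 11, Carla 13, Dev 13. Alice eliminated.
Round 3: Kira 9, Quinn 11, Carla 13, Dev 20. Kira eliminated.
Round 4: Quinn 11, Carla 13, Dev 29. Dev has a majority (≥27).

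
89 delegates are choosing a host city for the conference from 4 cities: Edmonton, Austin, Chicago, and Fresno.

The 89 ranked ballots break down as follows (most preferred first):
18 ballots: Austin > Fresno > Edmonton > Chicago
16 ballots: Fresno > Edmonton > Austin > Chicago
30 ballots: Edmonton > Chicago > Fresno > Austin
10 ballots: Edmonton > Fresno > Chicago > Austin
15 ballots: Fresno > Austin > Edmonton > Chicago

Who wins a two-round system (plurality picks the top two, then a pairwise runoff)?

Fresno

Round 1 first-place votes: Edmonton 40, Austin 18, Chicago 0, Fresno 31. Edmonton and Fresno advance.
Runoff: Edmonton is ranked above Fresno on 40 ballots, Fresno above Edmonton on 49.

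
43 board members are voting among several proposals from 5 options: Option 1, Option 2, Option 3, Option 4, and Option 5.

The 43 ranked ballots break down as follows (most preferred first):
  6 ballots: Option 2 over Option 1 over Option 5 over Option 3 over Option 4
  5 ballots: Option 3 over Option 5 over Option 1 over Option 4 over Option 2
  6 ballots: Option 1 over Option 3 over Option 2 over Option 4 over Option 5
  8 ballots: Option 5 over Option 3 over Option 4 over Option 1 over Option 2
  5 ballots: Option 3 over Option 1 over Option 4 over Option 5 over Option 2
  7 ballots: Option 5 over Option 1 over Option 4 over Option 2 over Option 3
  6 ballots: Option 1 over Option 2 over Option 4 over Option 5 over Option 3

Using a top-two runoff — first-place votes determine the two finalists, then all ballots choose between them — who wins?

Option 1

Round 1 first-place votes: Option 1 12, Option 2 6, Option 3 10, Option 4 0, Option 5 15. Option 5 and Option 1 advance.
Runoff: Option 5 is ranked above Option 1 on 20 ballots, Option 1 above Option 5 on 23.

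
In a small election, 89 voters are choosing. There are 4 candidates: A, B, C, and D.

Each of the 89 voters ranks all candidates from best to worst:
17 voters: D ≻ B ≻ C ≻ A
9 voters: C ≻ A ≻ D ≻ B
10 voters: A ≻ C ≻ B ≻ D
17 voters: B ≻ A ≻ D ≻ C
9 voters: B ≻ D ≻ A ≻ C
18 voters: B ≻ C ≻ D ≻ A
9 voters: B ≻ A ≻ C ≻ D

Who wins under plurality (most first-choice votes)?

First-place votes: A 10, B 53, C 9, D 17.

B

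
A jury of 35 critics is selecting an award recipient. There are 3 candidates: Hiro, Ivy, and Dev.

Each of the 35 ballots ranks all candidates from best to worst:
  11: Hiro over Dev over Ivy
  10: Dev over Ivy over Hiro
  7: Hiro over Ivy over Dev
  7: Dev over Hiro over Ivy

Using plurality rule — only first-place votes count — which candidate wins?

Hiro

First-place votes: Hiro 18, Ivy 0, Dev 17.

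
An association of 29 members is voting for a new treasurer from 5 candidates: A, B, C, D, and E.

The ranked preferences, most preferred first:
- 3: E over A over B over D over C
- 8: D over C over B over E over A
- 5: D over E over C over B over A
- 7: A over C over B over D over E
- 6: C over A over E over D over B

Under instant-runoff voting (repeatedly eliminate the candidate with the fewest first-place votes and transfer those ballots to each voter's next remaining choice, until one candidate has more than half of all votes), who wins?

A

Round 1: A 7, B 0, C 6, D 13, E 3. B eliminated.
Round 2: A 7, C 6, D 13, E 3. E eliminated.
Round 3: A 10, C 6, D 13. C eliminated.
Round 4: A 16, D 13. A has a majority (≥15).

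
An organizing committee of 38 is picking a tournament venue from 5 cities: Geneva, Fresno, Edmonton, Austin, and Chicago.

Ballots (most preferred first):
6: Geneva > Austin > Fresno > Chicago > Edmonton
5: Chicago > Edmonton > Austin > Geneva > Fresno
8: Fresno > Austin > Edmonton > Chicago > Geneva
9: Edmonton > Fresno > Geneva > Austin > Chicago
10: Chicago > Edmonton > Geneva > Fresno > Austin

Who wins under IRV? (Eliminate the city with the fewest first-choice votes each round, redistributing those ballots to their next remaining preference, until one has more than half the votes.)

Round 1: Geneva 6, Fresno 8, Edmonton 9, Austin 0, Chicago 15. Austin eliminated.
Round 2: Geneva 6, Fresno 8, Edmonton 9, Chicago 15. Geneva eliminated.
Round 3: Fresno 14, Edmonton 9, Chicago 15. Edmonton eliminated.
Round 4: Fresno 23, Chicago 15. Fresno has a majority (≥20).

Fresno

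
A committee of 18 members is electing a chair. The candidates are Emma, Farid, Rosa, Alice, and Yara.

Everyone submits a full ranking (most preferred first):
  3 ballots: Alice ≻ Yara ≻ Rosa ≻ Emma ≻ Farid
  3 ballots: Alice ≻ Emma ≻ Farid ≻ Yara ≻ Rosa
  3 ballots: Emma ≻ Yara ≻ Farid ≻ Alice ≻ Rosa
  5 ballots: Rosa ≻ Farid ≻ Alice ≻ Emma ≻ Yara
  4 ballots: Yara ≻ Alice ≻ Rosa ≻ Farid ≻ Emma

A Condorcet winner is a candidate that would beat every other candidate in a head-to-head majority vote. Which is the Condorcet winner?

Alice vs Emma: 15–3
Alice vs Farid: 10–8
Alice vs Rosa: 13–5
Alice vs Yara: 11–7
Alice beats every other candidate.

Alice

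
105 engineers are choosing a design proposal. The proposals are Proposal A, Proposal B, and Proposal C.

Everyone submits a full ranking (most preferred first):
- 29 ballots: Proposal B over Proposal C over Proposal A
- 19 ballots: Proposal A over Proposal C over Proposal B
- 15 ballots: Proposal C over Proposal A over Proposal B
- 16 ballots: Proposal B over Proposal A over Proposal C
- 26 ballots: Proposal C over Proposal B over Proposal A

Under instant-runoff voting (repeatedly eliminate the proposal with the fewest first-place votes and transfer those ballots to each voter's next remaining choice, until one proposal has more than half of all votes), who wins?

Round 1: Proposal A 19, Proposal B 45, Proposal C 41. Proposal A eliminated.
Round 2: Proposal B 45, Proposal C 60. Proposal C has a majority (≥53).

Proposal C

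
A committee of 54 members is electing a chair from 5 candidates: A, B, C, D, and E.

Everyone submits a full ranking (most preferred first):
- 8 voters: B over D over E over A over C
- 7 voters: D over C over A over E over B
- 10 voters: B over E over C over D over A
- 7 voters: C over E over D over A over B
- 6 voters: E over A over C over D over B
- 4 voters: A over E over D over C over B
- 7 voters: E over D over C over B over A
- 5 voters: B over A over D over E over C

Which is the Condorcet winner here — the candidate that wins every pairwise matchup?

E vs A: 38–16
E vs B: 31–23
E vs C: 40–14
E vs D: 34–20
E beats every other candidate.

E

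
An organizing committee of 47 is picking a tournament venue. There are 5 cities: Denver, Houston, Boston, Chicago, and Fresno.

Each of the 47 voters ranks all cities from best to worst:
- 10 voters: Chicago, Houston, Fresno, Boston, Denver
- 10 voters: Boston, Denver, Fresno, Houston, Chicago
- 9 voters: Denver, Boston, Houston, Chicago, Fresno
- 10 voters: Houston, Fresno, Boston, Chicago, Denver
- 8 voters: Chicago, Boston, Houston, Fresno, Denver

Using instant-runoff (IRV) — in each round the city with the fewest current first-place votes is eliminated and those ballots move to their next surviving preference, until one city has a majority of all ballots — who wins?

Boston

Round 1: Denver 9, Houston 10, Boston 10, Chicago 18, Fresno 0. Fresno eliminated.
Round 2: Denver 9, Houston 10, Boston 10, Chicago 18. Denver eliminated.
Round 3: Houston 10, Boston 19, Chicago 18. Houston eliminated.
Round 4: Boston 29, Chicago 18. Boston has a majority (≥24).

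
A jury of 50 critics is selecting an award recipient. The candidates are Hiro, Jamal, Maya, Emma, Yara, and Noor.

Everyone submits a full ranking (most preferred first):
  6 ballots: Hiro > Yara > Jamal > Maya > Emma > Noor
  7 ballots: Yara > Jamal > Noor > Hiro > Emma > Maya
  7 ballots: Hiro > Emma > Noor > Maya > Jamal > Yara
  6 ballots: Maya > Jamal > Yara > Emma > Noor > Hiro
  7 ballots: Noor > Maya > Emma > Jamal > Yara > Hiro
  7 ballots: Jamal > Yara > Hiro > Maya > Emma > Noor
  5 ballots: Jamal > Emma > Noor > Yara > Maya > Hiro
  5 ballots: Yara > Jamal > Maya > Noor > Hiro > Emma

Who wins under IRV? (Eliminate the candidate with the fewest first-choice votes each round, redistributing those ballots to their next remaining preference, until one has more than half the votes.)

Round 1: Hiro 13, Jamal 12, Maya 6, Emma 0, Yara 12, Noor 7. Emma eliminated.
Round 2: Hiro 13, Jamal 12, Maya 6, Yara 12, Noor 7. Maya eliminated.
Round 3: Hiro 13, Jamal 18, Yara 12, Noor 7. Noor eliminated.
Round 4: Hiro 13, Jamal 25, Yara 12. Yara eliminated.
Round 5: Hiro 13, Jamal 37. Jamal has a majority (≥26).

Jamal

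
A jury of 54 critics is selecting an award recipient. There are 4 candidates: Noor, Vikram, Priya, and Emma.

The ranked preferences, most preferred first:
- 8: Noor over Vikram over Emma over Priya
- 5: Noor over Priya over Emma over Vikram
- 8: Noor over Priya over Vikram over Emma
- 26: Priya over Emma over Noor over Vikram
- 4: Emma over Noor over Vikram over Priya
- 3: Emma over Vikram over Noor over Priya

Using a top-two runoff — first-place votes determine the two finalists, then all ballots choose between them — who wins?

Noor

Round 1 first-place votes: Noor 21, Vikram 0, Priya 26, Emma 7. Priya and Noor advance.
Runoff: Priya is ranked above Noor on 26 ballots, Noor above Priya on 28.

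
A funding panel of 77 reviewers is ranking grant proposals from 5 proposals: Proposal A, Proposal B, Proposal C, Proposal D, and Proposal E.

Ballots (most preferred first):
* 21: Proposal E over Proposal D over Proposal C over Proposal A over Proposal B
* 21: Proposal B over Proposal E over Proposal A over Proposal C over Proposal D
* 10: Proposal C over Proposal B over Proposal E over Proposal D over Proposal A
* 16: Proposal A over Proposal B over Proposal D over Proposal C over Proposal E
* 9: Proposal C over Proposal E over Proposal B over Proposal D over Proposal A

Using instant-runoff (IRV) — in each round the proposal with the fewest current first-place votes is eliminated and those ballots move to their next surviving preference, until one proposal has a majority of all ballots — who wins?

Round 1: Proposal A 16, Proposal B 21, Proposal C 19, Proposal D 0, Proposal E 21. Proposal D eliminated.
Round 2: Proposal A 16, Proposal B 21, Proposal C 19, Proposal E 21. Proposal A eliminated.
Round 3: Proposal B 37, Proposal C 19, Proposal E 21. Proposal C eliminated.
Round 4: Proposal B 47, Proposal E 30. Proposal B has a majority (≥39).

Proposal B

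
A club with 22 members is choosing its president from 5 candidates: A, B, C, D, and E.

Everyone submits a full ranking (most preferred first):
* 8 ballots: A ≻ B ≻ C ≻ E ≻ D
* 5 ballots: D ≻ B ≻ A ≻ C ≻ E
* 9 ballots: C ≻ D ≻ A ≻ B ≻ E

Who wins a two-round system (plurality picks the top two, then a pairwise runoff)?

Round 1 first-place votes: A 8, B 0, C 9, D 5, E 0. C and A advance.
Runoff: C is ranked above A on 9 ballots, A above C on 13.

A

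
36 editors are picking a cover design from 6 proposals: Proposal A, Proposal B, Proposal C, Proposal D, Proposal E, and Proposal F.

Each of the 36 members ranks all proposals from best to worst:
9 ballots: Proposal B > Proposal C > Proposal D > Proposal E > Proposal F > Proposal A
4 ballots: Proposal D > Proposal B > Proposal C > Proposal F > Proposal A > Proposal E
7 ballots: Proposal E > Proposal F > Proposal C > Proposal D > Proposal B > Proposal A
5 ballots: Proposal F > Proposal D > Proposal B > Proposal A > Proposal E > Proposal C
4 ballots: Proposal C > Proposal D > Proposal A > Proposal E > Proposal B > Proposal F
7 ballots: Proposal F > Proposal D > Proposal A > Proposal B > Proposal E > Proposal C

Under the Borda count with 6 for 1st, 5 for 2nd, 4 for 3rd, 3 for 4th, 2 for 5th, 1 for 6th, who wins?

Proposal A: 9×1 + 4×2 + 7×1 + 5×3 + 4×4 + 7×4 = 83
Proposal B: 9×6 + 4×5 + 7×2 + 5×4 + 4×2 + 7×3 = 137
Proposal C: 9×5 + 4×4 + 7×4 + 5×1 + 4×6 + 7×1 = 125
Proposal D: 9×4 + 4×6 + 7×3 + 5×5 + 4×5 + 7×5 = 161
Proposal E: 9×3 + 4×1 + 7×6 + 5×2 + 4×3 + 7×2 = 109
Proposal F: 9×2 + 4×3 + 7×5 + 5×6 + 4×1 + 7×6 = 141

Proposal D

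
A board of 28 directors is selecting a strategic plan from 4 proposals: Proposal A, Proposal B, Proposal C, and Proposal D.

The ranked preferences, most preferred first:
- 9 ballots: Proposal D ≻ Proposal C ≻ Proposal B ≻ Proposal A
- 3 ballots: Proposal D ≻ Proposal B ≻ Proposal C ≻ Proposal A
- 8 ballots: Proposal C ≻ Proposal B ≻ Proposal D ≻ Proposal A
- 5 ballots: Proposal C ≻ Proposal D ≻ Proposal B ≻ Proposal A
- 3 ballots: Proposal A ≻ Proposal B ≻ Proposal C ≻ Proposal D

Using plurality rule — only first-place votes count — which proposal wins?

First-place votes: Proposal A 3, Proposal B 0, Proposal C 13, Proposal D 12.

Proposal C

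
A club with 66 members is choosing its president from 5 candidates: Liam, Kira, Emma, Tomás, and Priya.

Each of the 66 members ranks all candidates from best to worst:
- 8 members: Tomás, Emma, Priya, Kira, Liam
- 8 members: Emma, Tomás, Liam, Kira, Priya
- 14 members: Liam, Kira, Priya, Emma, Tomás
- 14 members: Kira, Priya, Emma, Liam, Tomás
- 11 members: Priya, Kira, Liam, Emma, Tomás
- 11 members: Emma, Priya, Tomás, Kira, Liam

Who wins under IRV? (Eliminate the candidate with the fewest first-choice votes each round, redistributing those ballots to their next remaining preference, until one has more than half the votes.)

Round 1: Liam 14, Kira 14, Emma 19, Tomás 8, Priya 11. Tomás eliminated.
Round 2: Liam 14, Kira 14, Emma 27, Priya 11. Priya eliminated.
Round 3: Liam 14, Kira 25, Emma 27. Liam eliminated.
Round 4: Kira 39, Emma 27. Kira has a majority (≥34).

Kira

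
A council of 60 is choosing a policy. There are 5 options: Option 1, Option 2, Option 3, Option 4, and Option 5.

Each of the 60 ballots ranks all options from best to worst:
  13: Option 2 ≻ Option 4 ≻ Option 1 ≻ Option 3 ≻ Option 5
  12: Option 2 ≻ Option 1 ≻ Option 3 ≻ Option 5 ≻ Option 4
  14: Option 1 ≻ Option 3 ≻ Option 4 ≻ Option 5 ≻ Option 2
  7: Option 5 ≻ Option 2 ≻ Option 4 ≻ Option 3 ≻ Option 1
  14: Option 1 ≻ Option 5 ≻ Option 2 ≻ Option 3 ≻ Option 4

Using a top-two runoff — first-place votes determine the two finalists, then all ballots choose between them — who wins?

Option 2

Round 1 first-place votes: Option 1 28, Option 2 25, Option 3 0, Option 4 0, Option 5 7. Option 1 and Option 2 advance.
Runoff: Option 1 is ranked above Option 2 on 28 ballots, Option 2 above Option 1 on 32.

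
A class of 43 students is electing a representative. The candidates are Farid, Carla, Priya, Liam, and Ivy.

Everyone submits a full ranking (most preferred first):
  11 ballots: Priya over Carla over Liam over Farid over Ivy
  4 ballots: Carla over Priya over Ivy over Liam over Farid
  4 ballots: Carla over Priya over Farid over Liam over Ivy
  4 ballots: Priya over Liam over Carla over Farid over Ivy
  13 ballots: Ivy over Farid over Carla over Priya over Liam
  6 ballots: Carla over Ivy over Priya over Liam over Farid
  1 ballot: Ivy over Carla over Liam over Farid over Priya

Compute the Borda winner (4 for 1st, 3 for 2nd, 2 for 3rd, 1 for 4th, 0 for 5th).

Carla

Farid: 11×1 + 4×0 + 4×2 + 4×1 + 13×3 + 6×0 + 1×1 = 63
Carla: 11×3 + 4×4 + 4×4 + 4×2 + 13×2 + 6×4 + 1×3 = 126
Priya: 11×4 + 4×3 + 4×3 + 4×4 + 13×1 + 6×2 + 1×0 = 109
Liam: 11×2 + 4×1 + 4×1 + 4×3 + 13×0 + 6×1 + 1×2 = 50
Ivy: 11×0 + 4×2 + 4×0 + 4×0 + 13×4 + 6×3 + 1×4 = 82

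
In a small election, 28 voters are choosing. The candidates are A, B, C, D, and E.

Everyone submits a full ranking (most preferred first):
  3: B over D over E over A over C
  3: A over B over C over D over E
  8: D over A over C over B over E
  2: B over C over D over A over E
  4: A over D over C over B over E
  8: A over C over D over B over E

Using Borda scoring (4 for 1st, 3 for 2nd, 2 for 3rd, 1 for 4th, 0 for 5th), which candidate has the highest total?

A

A: 3×1 + 3×4 + 8×3 + 2×1 + 4×4 + 8×4 = 89
B: 3×4 + 3×3 + 8×1 + 2×4 + 4×1 + 8×1 = 49
C: 3×0 + 3×2 + 8×2 + 2×3 + 4×2 + 8×3 = 60
D: 3×3 + 3×1 + 8×4 + 2×2 + 4×3 + 8×2 = 76
E: 3×2 + 3×0 + 8×0 + 2×0 + 4×0 + 8×0 = 6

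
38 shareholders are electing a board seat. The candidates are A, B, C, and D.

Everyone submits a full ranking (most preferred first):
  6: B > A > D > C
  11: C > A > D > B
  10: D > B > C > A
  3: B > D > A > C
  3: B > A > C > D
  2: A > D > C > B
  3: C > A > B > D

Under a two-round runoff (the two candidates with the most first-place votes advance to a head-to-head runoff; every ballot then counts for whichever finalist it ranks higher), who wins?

Round 1 first-place votes: A 2, B 12, C 14, D 10. C and B advance.
Runoff: C is ranked above B on 16 ballots, B above C on 22.

B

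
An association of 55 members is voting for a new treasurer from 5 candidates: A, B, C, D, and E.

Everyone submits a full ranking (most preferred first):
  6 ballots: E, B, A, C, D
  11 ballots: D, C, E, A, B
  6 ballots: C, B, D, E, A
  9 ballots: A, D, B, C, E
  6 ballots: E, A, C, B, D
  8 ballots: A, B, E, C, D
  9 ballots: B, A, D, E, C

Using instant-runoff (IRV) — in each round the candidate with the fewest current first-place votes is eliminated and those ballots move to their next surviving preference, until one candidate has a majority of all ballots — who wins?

Round 1: A 17, B 9, C 6, D 11, E 12. C eliminated.
Round 2: A 17, B 15, D 11, E 12. D eliminated.
Round 3: A 17, B 15, E 23. B eliminated.
Round 4: A 26, E 29. E has a majority (≥28).

E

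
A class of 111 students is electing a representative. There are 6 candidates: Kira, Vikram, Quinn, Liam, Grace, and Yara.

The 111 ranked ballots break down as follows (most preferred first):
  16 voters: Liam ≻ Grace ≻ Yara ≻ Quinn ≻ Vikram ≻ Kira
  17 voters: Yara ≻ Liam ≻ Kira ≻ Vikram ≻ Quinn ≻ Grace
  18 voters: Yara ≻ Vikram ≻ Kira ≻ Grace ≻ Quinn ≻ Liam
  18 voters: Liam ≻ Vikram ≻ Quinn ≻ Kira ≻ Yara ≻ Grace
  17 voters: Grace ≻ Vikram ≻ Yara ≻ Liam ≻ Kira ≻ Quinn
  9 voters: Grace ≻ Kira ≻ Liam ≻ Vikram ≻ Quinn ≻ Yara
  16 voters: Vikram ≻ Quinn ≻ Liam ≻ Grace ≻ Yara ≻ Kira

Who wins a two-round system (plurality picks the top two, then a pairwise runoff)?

Liam

Round 1 first-place votes: Kira 0, Vikram 16, Quinn 0, Liam 34, Grace 26, Yara 35. Yara and Liam advance.
Runoff: Yara is ranked above Liam on 52 ballots, Liam above Yara on 59.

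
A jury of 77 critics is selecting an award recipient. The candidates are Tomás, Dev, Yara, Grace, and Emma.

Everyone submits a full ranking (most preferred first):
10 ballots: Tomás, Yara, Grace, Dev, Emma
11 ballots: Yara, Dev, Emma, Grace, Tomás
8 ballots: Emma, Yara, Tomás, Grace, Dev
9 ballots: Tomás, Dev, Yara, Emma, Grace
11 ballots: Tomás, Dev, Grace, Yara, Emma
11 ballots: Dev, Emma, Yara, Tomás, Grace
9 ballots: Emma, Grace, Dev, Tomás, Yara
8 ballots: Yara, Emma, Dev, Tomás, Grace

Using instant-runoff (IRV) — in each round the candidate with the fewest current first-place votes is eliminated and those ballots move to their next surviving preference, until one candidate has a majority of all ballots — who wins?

Round 1: Tomás 30, Dev 11, Yara 19, Grace 0, Emma 17. Grace eliminated.
Round 2: Tomás 30, Dev 11, Yara 19, Emma 17. Dev eliminated.
Round 3: Tomás 30, Yara 19, Emma 28. Yara eliminated.
Round 4: Tomás 30, Emma 47. Emma has a majority (≥39).

Emma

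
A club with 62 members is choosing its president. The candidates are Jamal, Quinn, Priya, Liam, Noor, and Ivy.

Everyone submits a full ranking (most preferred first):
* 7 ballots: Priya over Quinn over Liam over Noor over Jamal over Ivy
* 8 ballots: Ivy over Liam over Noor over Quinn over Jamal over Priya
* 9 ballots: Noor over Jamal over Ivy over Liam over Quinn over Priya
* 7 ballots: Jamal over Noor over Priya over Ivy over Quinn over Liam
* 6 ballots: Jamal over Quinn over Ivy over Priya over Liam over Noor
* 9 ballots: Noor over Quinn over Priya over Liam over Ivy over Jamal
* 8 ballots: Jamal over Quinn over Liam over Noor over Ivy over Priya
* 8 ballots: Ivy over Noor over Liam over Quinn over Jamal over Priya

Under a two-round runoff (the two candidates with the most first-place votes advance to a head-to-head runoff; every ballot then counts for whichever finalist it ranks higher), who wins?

Noor

Round 1 first-place votes: Jamal 21, Quinn 0, Priya 7, Liam 0, Noor 18, Ivy 16. Jamal and Noor advance.
Runoff: Jamal is ranked above Noor on 21 ballots, Noor above Jamal on 41.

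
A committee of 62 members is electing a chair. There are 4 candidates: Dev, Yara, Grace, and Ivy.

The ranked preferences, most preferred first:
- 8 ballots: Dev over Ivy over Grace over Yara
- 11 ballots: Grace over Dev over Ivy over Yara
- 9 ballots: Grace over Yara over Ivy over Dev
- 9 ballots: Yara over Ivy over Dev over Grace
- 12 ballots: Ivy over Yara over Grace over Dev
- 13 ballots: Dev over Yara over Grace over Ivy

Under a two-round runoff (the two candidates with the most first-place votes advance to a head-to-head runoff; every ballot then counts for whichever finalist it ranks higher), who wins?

Grace

Round 1 first-place votes: Dev 21, Yara 9, Grace 20, Ivy 12. Dev and Grace advance.
Runoff: Dev is ranked above Grace on 30 ballots, Grace above Dev on 32.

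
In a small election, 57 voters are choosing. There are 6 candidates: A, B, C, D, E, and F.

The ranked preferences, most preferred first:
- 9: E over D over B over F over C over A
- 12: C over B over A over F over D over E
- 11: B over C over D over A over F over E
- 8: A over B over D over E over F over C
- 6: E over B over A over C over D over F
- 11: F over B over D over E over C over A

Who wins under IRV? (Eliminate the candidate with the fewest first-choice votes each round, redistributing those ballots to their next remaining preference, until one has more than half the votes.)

Round 1: A 8, B 11, C 12, D 0, E 15, F 11. D eliminated.
Round 2: A 8, B 11, C 12, E 15, F 11. A eliminated.
Round 3: B 19, C 12, E 15, F 11. F eliminated.
Round 4: B 30, C 12, E 15. B has a majority (≥29).

B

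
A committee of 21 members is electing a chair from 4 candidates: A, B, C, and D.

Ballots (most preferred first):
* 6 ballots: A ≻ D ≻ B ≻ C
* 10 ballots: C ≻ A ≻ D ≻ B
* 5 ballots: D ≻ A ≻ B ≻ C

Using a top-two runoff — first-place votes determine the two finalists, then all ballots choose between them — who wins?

A

Round 1 first-place votes: A 6, B 0, C 10, D 5. C and A advance.
Runoff: C is ranked above A on 10 ballots, A above C on 11.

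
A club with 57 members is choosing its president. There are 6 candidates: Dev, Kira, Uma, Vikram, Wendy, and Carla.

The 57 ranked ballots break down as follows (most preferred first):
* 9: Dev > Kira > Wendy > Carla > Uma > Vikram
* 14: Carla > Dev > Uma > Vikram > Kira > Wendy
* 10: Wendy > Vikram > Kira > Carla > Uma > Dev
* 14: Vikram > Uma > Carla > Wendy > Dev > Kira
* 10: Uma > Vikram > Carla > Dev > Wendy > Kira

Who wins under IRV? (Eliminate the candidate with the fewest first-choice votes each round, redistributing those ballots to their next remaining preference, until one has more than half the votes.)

Round 1: Dev 9, Kira 0, Uma 10, Vikram 14, Wendy 10, Carla 14. Kira eliminated.
Round 2: Dev 9, Uma 10, Vikram 14, Wendy 10, Carla 14. Dev eliminated.
Round 3: Uma 10, Vikram 14, Wendy 19, Carla 14. Uma eliminated.
Round 4: Vikram 24, Wendy 19, Carla 14. Carla eliminated.
Round 5: Vikram 38, Wendy 19. Vikram has a majority (≥29).

Vikram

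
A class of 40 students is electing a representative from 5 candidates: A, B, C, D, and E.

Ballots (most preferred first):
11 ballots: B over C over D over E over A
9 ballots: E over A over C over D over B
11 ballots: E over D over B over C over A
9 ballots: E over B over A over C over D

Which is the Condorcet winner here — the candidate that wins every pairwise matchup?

E

E vs A: 40–0
E vs B: 29–11
E vs C: 29–11
E vs D: 29–11
E beats every other candidate.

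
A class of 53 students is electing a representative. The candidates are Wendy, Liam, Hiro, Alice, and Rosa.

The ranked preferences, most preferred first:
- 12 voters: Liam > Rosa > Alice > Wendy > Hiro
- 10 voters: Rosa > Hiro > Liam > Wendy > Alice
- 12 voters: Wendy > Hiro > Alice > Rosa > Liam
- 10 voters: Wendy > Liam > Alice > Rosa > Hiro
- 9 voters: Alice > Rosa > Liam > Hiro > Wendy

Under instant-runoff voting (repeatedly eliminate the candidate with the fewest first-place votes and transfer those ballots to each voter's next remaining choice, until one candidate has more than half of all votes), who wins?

Round 1: Wendy 22, Liam 12, Hiro 0, Alice 9, Rosa 10. Hiro eliminated.
Round 2: Wendy 22, Liam 12, Alice 9, Rosa 10. Alice eliminated.
Round 3: Wendy 22, Liam 12, Rosa 19. Liam eliminated.
Round 4: Wendy 22, Rosa 31. Rosa has a majority (≥27).

Rosa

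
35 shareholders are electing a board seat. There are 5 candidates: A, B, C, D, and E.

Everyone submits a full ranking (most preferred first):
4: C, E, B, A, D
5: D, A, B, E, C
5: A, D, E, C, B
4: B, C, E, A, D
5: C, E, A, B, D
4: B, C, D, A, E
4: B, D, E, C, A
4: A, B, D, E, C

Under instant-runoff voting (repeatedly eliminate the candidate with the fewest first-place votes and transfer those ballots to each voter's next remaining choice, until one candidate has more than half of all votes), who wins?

Round 1: A 9, B 12, C 9, D 5, E 0. E eliminated.
Round 2: A 9, B 12, C 9, D 5. D eliminated.
Round 3: A 14, B 12, C 9. C eliminated.
Round 4: A 19, B 16. A has a majority (≥18).

A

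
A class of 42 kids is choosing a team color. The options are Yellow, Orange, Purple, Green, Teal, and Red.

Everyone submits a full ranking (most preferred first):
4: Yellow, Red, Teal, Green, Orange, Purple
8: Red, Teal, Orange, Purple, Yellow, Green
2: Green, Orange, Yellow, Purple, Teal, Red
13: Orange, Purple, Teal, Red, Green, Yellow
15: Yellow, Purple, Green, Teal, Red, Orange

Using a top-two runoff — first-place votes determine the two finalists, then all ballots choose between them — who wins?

Orange

Round 1 first-place votes: Yellow 19, Orange 13, Purple 0, Green 2, Teal 0, Red 8. Yellow and Orange advance.
Runoff: Yellow is ranked above Orange on 19 ballots, Orange above Yellow on 23.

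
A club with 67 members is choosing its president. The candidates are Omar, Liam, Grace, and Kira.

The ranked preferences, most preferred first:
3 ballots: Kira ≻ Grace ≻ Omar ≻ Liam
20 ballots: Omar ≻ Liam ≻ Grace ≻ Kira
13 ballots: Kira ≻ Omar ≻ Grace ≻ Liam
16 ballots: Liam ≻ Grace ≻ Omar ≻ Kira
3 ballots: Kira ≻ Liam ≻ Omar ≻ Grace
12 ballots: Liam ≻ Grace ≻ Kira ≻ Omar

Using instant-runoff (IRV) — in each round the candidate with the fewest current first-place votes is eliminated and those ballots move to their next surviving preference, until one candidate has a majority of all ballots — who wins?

Omar

Round 1: Omar 20, Liam 28, Grace 0, Kira 19. Grace eliminated.
Round 2: Omar 20, Liam 28, Kira 19. Kira eliminated.
Round 3: Omar 36, Liam 31. Omar has a majority (≥34).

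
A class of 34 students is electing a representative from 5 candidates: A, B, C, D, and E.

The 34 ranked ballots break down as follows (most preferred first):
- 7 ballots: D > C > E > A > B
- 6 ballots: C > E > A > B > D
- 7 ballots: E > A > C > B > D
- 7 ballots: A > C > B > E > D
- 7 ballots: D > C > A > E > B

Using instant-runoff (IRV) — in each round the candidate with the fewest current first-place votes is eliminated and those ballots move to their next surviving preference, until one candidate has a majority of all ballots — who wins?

Round 1: A 7, B 0, C 6, D 14, E 7. B eliminated.
Round 2: A 7, C 6, D 14, E 7. C eliminated.
Round 3: A 7, D 14, E 13. A eliminated.
Round 4: D 14, E 20. E has a majority (≥18).

E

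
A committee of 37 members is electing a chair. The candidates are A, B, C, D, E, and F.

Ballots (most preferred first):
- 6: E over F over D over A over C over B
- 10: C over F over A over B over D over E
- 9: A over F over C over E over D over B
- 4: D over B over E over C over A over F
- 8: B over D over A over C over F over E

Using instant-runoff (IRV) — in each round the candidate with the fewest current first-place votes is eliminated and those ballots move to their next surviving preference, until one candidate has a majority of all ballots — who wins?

Round 1: A 9, B 8, C 10, D 4, E 6, F 0. F eliminated.
Round 2: A 9, B 8, C 10, D 4, E 6. D eliminated.
Round 3: A 9, B 12, C 10, E 6. E eliminated.
Round 4: A 15, B 12, C 10. C eliminated.
Round 5: A 25, B 12. A has a majority (≥19).

A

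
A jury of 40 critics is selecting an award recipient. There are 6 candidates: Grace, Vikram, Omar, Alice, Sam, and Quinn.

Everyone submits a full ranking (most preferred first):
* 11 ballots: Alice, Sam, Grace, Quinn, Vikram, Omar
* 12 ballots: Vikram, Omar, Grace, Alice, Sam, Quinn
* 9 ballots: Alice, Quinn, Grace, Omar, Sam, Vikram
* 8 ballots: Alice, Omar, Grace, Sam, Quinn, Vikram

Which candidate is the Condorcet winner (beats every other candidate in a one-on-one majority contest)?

Alice vs Grace: 28–12
Alice vs Vikram: 28–12
Alice vs Omar: 28–12
Alice vs Sam: 40–0
Alice vs Quinn: 40–0
Alice beats every other candidate.

Alice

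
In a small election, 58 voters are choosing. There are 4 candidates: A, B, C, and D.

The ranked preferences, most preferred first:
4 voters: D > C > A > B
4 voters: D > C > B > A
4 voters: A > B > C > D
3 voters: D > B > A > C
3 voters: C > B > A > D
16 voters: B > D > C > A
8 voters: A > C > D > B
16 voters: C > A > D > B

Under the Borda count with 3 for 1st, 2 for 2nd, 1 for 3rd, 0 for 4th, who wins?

C

A: 4×1 + 4×0 + 4×3 + 3×1 + 3×1 + 16×0 + 8×3 + 16×2 = 78
B: 4×0 + 4×1 + 4×2 + 3×2 + 3×2 + 16×3 + 8×0 + 16×0 = 72
C: 4×2 + 4×2 + 4×1 + 3×0 + 3×3 + 16×1 + 8×2 + 16×3 = 109
D: 4×3 + 4×3 + 4×0 + 3×3 + 3×0 + 16×2 + 8×1 + 16×1 = 89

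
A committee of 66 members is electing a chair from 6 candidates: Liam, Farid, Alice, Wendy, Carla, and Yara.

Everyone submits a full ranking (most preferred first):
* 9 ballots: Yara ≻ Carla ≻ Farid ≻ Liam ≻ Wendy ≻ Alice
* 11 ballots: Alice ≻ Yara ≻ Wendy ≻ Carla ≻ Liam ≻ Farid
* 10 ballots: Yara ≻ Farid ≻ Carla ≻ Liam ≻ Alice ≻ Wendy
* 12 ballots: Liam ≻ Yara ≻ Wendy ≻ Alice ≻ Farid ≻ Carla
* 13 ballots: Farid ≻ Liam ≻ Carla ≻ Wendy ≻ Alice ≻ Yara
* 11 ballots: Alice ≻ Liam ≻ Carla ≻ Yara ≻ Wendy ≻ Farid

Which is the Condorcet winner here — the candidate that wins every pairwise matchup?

Liam

Liam vs Farid: 34–32
Liam vs Alice: 44–22
Liam vs Wendy: 55–11
Liam vs Carla: 36–30
Liam vs Yara: 36–30
Liam beats every other candidate.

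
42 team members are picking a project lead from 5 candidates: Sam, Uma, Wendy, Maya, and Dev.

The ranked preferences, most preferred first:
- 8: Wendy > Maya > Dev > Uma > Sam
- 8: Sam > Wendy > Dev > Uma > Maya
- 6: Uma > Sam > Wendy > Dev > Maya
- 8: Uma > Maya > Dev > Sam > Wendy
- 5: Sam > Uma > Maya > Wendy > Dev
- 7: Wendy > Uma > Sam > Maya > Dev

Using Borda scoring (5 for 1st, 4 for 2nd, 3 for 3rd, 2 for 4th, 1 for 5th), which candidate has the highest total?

Uma

Sam: 8×1 + 8×5 + 6×4 + 8×2 + 5×5 + 7×3 = 134
Uma: 8×2 + 8×2 + 6×5 + 8×5 + 5×4 + 7×4 = 150
Wendy: 8×5 + 8×4 + 6×3 + 8×1 + 5×2 + 7×5 = 143
Maya: 8×4 + 8×1 + 6×1 + 8×4 + 5×3 + 7×2 = 107
Dev: 8×3 + 8×3 + 6×2 + 8×3 + 5×1 + 7×1 = 96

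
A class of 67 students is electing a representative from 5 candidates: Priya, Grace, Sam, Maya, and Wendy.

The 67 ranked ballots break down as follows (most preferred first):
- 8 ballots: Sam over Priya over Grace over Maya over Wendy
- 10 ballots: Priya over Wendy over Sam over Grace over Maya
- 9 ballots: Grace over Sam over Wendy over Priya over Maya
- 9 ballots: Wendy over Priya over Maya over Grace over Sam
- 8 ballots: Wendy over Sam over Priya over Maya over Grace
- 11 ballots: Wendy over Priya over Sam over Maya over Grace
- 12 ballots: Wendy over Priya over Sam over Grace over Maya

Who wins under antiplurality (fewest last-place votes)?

Priya

Last-place votes: Priya 0, Grace 19, Sam 9, Maya 31, Wendy 8.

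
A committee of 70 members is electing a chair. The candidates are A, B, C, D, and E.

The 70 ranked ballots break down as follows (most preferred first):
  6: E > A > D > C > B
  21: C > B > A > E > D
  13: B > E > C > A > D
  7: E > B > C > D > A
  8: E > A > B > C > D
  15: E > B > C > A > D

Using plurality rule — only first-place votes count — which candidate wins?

First-place votes: A 0, B 13, C 21, D 0, E 36.

E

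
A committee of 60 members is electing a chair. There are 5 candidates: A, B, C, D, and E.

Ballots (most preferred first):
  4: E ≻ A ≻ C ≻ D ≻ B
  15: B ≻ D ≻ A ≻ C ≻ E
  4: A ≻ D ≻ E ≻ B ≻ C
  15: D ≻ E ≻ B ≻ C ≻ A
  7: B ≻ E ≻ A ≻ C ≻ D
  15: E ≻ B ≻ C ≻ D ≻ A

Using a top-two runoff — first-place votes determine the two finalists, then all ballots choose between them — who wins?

Round 1 first-place votes: A 4, B 22, C 0, D 15, E 19. B and E advance.
Runoff: B is ranked above E on 22 ballots, E above B on 38.

E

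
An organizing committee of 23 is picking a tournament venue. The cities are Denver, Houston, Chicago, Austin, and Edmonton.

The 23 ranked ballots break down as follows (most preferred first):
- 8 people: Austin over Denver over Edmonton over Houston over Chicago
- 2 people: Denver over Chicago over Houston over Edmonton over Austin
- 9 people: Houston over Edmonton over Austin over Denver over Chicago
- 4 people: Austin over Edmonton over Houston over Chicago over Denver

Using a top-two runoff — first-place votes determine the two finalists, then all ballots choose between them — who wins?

Austin

Round 1 first-place votes: Denver 2, Houston 9, Chicago 0, Austin 12, Edmonton 0. Austin and Houston advance.
Runoff: Austin is ranked above Houston on 12 ballots, Houston above Austin on 11.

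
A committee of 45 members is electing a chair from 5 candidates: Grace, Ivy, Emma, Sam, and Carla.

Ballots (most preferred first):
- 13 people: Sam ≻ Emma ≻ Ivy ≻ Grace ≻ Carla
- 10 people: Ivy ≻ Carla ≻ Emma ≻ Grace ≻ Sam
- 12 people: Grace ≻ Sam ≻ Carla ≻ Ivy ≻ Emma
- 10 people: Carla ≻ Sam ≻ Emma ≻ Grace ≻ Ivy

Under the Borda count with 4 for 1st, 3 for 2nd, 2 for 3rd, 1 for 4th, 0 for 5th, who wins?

Grace: 13×1 + 10×1 + 12×4 + 10×1 = 81
Ivy: 13×2 + 10×4 + 12×1 + 10×0 = 78
Emma: 13×3 + 10×2 + 12×0 + 10×2 = 79
Sam: 13×4 + 10×0 + 12×3 + 10×3 = 118
Carla: 13×0 + 10×3 + 12×2 + 10×4 = 94

Sam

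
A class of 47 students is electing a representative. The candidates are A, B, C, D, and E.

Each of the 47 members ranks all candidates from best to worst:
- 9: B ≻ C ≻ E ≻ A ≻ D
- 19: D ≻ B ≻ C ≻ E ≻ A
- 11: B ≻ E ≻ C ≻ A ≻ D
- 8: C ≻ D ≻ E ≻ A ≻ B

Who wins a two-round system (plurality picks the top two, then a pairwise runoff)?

Round 1 first-place votes: A 0, B 20, C 8, D 19, E 0. B and D advance.
Runoff: B is ranked above D on 20 ballots, D above B on 27.

D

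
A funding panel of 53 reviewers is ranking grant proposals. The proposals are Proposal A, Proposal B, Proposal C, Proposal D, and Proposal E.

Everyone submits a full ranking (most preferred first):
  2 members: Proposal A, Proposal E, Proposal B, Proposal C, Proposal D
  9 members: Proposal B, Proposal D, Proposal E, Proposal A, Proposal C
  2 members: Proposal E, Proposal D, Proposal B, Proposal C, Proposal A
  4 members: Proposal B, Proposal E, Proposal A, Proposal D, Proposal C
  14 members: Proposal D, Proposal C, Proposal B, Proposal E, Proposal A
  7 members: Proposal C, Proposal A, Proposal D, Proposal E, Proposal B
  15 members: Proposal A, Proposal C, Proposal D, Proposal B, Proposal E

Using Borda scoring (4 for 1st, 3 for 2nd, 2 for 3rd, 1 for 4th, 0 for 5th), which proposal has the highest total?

Proposal D

Proposal A: 2×4 + 9×1 + 2×0 + 4×2 + 14×0 + 7×3 + 15×4 = 106
Proposal B: 2×2 + 9×4 + 2×2 + 4×4 + 14×2 + 7×0 + 15×1 = 103
Proposal C: 2×1 + 9×0 + 2×1 + 4×0 + 14×3 + 7×4 + 15×3 = 119
Proposal D: 2×0 + 9×3 + 2×3 + 4×1 + 14×4 + 7×2 + 15×2 = 137
Proposal E: 2×3 + 9×2 + 2×4 + 4×3 + 14×1 + 7×1 + 15×0 = 65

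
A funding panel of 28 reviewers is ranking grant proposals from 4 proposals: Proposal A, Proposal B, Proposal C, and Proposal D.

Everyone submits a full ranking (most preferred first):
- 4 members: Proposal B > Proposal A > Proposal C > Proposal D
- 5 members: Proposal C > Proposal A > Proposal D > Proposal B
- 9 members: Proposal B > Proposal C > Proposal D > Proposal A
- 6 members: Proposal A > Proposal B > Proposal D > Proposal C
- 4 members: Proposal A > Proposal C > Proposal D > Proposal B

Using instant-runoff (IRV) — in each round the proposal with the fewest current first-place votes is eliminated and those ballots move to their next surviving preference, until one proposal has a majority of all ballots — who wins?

Round 1: Proposal A 10, Proposal B 13, Proposal C 5, Proposal D 0. Proposal D eliminated.
Round 2: Proposal A 10, Proposal B 13, Proposal C 5. Proposal C eliminated.
Round 3: Proposal A 15, Proposal B 13. Proposal A has a majority (≥15).

Proposal A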